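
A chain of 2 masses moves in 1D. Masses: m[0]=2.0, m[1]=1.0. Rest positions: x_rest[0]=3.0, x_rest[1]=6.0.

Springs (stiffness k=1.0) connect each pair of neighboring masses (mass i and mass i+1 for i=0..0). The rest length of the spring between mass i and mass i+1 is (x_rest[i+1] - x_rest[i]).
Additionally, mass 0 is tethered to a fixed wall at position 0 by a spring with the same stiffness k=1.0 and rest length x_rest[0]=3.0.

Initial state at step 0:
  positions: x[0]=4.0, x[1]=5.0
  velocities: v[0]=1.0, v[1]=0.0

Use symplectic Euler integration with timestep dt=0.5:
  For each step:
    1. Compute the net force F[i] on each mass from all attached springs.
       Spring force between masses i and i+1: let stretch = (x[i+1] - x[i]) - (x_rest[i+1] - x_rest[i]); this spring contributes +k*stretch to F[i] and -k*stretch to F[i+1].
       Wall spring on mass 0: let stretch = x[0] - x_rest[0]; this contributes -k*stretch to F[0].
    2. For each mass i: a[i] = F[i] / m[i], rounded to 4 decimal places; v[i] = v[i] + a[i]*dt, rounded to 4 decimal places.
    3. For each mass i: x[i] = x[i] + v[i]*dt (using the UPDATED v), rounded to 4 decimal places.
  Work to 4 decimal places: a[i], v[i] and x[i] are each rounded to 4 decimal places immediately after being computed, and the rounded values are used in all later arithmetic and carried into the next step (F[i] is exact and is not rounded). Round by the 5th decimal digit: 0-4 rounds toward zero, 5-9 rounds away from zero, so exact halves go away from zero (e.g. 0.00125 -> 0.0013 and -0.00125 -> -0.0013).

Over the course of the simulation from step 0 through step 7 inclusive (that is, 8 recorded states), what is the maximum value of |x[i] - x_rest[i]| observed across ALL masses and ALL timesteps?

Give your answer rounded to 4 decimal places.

Answer: 2.5201

Derivation:
Step 0: x=[4.0000 5.0000] v=[1.0000 0.0000]
Step 1: x=[4.1250 5.5000] v=[0.2500 1.0000]
Step 2: x=[3.9063 6.4063] v=[-0.4375 1.8125]
Step 3: x=[3.5118 7.4376] v=[-0.7891 2.0625]
Step 4: x=[3.1690 8.2374] v=[-0.6856 1.5996]
Step 5: x=[3.0636 8.5201] v=[-0.2108 0.5654]
Step 6: x=[3.2574 8.1887] v=[0.3875 -0.6629]
Step 7: x=[3.6604 7.3744] v=[0.8060 -1.6286]
Max displacement = 2.5201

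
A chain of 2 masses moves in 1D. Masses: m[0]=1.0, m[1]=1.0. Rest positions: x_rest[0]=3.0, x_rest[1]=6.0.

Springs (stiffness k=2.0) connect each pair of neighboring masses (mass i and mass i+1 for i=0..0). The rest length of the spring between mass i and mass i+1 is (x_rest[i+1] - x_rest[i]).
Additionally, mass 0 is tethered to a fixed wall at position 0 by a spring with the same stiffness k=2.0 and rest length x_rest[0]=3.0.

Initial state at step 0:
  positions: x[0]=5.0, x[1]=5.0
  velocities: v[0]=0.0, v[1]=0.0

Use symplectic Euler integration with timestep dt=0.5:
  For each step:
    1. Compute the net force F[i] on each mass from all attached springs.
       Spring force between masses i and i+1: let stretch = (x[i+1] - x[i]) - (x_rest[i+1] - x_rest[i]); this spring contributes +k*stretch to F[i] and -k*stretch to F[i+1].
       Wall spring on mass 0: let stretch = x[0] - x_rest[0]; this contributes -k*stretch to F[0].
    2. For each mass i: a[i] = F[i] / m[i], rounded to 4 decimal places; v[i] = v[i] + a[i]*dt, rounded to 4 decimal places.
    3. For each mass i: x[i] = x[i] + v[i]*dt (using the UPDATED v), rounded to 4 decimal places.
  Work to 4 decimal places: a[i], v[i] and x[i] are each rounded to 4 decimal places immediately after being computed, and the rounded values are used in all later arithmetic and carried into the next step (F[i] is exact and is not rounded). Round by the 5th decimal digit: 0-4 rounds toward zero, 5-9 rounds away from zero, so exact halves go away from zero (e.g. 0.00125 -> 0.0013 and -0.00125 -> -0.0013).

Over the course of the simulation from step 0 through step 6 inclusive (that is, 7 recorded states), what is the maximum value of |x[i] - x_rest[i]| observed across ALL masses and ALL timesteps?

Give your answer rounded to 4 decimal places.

Answer: 2.2500

Derivation:
Step 0: x=[5.0000 5.0000] v=[0.0000 0.0000]
Step 1: x=[2.5000 6.5000] v=[-5.0000 3.0000]
Step 2: x=[0.7500 7.5000] v=[-3.5000 2.0000]
Step 3: x=[2.0000 6.6250] v=[2.5000 -1.7500]
Step 4: x=[4.5625 4.9375] v=[5.1250 -3.3750]
Step 5: x=[5.0313 4.5625] v=[0.9375 -0.7500]
Step 6: x=[2.7500 5.9219] v=[-4.5626 2.7188]
Max displacement = 2.2500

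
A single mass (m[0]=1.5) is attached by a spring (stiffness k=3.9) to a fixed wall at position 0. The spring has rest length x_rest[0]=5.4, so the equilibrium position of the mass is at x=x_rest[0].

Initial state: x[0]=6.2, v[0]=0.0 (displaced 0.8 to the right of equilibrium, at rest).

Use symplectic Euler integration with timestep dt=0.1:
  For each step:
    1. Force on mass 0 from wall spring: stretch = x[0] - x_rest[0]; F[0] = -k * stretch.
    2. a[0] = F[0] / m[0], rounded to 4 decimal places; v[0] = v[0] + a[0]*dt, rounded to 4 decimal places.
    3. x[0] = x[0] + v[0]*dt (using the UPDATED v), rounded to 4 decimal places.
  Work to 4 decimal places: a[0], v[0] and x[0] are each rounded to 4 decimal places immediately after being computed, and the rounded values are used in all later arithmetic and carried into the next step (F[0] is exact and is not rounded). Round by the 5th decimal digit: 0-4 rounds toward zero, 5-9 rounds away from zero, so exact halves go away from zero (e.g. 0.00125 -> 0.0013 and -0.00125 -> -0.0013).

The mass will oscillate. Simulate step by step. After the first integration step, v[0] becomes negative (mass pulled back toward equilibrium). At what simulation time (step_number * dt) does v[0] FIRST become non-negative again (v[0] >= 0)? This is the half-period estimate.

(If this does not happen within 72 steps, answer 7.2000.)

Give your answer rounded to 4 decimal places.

Answer: 2.0000

Derivation:
Step 0: x=[6.2000] v=[0.0000]
Step 1: x=[6.1792] v=[-0.2080]
Step 2: x=[6.1381] v=[-0.4106]
Step 3: x=[6.0779] v=[-0.6025]
Step 4: x=[6.0000] v=[-0.7788]
Step 5: x=[5.9065] v=[-0.9348]
Step 6: x=[5.7999] v=[-1.0665]
Step 7: x=[5.6829] v=[-1.1705]
Step 8: x=[5.5585] v=[-1.2441]
Step 9: x=[5.4300] v=[-1.2853]
Step 10: x=[5.3007] v=[-1.2931]
Step 11: x=[5.1740] v=[-1.2673]
Step 12: x=[5.0532] v=[-1.2085]
Step 13: x=[4.9414] v=[-1.1183]
Step 14: x=[4.8415] v=[-0.9991]
Step 15: x=[4.7561] v=[-0.8539]
Step 16: x=[4.6875] v=[-0.6865]
Step 17: x=[4.6374] v=[-0.5013]
Step 18: x=[4.6071] v=[-0.3030]
Step 19: x=[4.5974] v=[-0.0969]
Step 20: x=[4.6086] v=[0.1118]
First v>=0 after going negative at step 20, time=2.0000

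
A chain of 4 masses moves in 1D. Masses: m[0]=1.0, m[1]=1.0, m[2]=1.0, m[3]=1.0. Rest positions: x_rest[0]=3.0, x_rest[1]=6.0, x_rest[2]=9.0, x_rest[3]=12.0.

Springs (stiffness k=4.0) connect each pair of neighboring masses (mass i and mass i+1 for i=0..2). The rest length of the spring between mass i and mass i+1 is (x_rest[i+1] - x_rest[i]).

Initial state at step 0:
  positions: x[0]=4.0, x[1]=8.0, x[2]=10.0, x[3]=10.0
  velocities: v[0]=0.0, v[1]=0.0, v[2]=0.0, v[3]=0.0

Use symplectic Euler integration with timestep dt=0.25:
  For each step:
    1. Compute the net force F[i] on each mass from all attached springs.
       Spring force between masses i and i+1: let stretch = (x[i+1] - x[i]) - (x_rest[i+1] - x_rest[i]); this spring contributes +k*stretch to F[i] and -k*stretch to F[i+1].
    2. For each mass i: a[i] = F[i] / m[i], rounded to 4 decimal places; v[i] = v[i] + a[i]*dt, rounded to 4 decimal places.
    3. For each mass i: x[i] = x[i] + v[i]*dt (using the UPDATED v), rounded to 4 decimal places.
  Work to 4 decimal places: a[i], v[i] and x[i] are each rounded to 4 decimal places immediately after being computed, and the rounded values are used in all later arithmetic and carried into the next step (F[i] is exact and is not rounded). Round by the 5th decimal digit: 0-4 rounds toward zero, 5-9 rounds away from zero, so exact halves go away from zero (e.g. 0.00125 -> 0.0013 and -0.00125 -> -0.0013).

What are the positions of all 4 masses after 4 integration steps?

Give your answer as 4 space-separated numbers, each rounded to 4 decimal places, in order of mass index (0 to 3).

Answer: 4.3047 5.3828 8.4922 13.8204

Derivation:
Step 0: x=[4.0000 8.0000 10.0000 10.0000] v=[0.0000 0.0000 0.0000 0.0000]
Step 1: x=[4.2500 7.5000 9.5000 10.7500] v=[1.0000 -2.0000 -2.0000 3.0000]
Step 2: x=[4.5625 6.6875 8.8125 11.9375] v=[1.2500 -3.2500 -2.7500 4.7500]
Step 3: x=[4.6563 5.8750 8.3750 13.0938] v=[0.3750 -3.2500 -1.7500 4.6250]
Step 4: x=[4.3047 5.3828 8.4922 13.8204] v=[-1.4063 -1.9687 0.4688 2.9062]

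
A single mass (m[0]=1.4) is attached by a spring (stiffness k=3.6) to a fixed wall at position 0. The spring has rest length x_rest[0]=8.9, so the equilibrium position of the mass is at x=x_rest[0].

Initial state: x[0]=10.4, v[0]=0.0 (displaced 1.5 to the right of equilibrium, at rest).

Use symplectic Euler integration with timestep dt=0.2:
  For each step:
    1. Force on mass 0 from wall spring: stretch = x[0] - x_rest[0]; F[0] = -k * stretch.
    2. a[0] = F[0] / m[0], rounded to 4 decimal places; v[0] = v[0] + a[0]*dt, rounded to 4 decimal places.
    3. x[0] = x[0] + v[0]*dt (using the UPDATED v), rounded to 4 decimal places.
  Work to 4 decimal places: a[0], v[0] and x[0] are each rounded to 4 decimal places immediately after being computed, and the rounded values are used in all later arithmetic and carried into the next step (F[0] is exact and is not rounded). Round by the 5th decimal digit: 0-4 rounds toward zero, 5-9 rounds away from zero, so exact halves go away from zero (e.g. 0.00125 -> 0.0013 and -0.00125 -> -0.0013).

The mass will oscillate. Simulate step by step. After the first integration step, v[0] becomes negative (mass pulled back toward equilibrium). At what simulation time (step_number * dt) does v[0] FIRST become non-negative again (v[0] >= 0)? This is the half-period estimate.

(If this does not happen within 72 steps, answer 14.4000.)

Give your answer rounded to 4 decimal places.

Answer: 2.0000

Derivation:
Step 0: x=[10.4000] v=[0.0000]
Step 1: x=[10.2457] v=[-0.7714]
Step 2: x=[9.9530] v=[-1.4635]
Step 3: x=[9.5520] v=[-2.0050]
Step 4: x=[9.0839] v=[-2.3403]
Step 5: x=[8.5969] v=[-2.4349]
Step 6: x=[8.1411] v=[-2.2790]
Step 7: x=[7.7634] v=[-1.8887]
Step 8: x=[7.5026] v=[-1.3042]
Step 9: x=[7.3855] v=[-0.5855]
Step 10: x=[7.4242] v=[0.1934]
First v>=0 after going negative at step 10, time=2.0000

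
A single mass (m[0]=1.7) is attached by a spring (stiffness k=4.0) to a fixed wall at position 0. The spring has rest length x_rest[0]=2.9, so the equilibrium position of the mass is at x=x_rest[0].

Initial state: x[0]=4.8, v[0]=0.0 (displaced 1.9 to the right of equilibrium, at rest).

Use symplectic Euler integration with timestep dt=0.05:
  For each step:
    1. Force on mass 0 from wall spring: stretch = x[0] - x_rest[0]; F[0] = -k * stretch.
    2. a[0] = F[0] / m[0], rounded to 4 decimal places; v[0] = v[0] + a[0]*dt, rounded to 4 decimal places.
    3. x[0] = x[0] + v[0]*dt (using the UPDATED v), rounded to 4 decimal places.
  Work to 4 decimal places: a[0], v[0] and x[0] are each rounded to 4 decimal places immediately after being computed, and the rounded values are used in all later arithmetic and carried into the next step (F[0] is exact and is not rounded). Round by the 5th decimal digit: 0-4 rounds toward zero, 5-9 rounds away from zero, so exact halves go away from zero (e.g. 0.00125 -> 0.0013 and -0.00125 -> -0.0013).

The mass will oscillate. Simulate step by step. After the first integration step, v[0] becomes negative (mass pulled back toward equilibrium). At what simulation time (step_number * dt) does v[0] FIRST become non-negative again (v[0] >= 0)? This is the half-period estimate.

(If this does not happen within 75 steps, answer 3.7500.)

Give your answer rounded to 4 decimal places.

Answer: 2.0500

Derivation:
Step 0: x=[4.8000] v=[0.0000]
Step 1: x=[4.7888] v=[-0.2235]
Step 2: x=[4.7665] v=[-0.4457]
Step 3: x=[4.7332] v=[-0.6653]
Step 4: x=[4.6892] v=[-0.8810]
Step 5: x=[4.6346] v=[-1.0915]
Step 6: x=[4.5698] v=[-1.2956]
Step 7: x=[4.4952] v=[-1.4920]
Step 8: x=[4.4112] v=[-1.6797]
Step 9: x=[4.3183] v=[-1.8575]
Step 10: x=[4.2171] v=[-2.0244]
Step 11: x=[4.1081] v=[-2.1794]
Step 12: x=[3.9920] v=[-2.3215]
Step 13: x=[3.8695] v=[-2.4500]
Step 14: x=[3.7413] v=[-2.5641]
Step 15: x=[3.6081] v=[-2.6631]
Step 16: x=[3.4708] v=[-2.7464]
Step 17: x=[3.3301] v=[-2.8136]
Step 18: x=[3.1869] v=[-2.8642]
Step 19: x=[3.0420] v=[-2.8980]
Step 20: x=[2.8963] v=[-2.9147]
Step 21: x=[2.7506] v=[-2.9143]
Step 22: x=[2.6058] v=[-2.8967]
Step 23: x=[2.4627] v=[-2.8621]
Step 24: x=[2.3222] v=[-2.8107]
Step 25: x=[2.1851] v=[-2.7427]
Step 26: x=[2.0522] v=[-2.6586]
Step 27: x=[1.9243] v=[-2.5589]
Step 28: x=[1.8021] v=[-2.4441]
Step 29: x=[1.6864] v=[-2.3149]
Step 30: x=[1.5778] v=[-2.1721]
Step 31: x=[1.4770] v=[-2.0165]
Step 32: x=[1.3845] v=[-1.8491]
Step 33: x=[1.3010] v=[-1.6708]
Step 34: x=[1.2269] v=[-1.4827]
Step 35: x=[1.1626] v=[-1.2859]
Step 36: x=[1.1085] v=[-1.0815]
Step 37: x=[1.0650] v=[-0.8707]
Step 38: x=[1.0323] v=[-0.6548]
Step 39: x=[1.0105] v=[-0.4351]
Step 40: x=[0.9999] v=[-0.2128]
Step 41: x=[1.0004] v=[0.0107]
First v>=0 after going negative at step 41, time=2.0500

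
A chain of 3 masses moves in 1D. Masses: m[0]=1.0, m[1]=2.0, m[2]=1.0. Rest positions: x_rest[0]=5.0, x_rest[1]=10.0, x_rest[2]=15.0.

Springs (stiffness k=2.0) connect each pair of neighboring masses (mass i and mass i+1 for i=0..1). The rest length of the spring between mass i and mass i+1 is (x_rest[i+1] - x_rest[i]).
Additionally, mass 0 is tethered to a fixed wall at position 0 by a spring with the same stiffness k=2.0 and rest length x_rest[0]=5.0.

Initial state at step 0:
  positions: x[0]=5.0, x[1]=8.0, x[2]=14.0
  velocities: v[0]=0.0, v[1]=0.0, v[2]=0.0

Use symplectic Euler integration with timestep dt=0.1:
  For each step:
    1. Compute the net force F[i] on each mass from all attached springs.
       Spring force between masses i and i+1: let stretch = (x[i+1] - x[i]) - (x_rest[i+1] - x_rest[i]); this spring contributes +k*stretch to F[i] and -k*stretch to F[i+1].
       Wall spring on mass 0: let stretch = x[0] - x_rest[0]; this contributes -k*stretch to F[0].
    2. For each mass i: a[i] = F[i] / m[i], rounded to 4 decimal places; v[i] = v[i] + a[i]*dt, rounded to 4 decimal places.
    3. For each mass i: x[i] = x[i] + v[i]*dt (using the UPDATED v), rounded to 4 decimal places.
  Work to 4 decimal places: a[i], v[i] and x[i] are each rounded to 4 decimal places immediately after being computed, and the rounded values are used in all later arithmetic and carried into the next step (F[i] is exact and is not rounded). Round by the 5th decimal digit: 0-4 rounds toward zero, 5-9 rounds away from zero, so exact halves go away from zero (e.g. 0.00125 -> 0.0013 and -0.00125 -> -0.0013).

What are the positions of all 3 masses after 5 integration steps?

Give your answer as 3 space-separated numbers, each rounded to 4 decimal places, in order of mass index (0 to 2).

Answer: 4.4739 8.4096 13.7338

Derivation:
Step 0: x=[5.0000 8.0000 14.0000] v=[0.0000 0.0000 0.0000]
Step 1: x=[4.9600 8.0300 13.9800] v=[-0.4000 0.3000 -0.2000]
Step 2: x=[4.8822 8.0888 13.9410] v=[-0.7780 0.5880 -0.3900]
Step 3: x=[4.7709 8.1741 13.8850] v=[-1.1131 0.8526 -0.5604]
Step 4: x=[4.6322 8.2824 13.8147] v=[-1.3866 1.0834 -0.7026]
Step 5: x=[4.4739 8.4096 13.7338] v=[-1.5830 1.2716 -0.8091]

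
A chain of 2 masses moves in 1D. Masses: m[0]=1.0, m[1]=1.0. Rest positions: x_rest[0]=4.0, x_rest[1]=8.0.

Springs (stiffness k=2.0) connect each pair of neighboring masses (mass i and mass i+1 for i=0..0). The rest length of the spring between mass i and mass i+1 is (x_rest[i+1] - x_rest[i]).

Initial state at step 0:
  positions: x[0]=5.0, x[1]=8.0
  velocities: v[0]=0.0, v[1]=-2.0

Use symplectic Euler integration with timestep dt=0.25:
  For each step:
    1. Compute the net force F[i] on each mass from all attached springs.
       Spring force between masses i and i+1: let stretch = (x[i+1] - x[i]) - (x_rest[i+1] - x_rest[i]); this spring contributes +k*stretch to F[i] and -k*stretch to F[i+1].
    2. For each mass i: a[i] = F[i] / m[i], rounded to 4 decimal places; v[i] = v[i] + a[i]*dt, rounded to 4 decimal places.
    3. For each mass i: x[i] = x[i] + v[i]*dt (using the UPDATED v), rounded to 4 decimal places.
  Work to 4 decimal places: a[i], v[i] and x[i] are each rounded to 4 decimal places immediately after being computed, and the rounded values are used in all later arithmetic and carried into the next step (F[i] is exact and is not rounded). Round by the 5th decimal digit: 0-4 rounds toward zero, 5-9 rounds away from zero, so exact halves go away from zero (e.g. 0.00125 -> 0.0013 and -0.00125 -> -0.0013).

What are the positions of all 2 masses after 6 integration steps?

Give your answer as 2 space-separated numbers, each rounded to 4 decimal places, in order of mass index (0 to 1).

Answer: 2.5453 7.4548

Derivation:
Step 0: x=[5.0000 8.0000] v=[0.0000 -2.0000]
Step 1: x=[4.8750 7.6250] v=[-0.5000 -1.5000]
Step 2: x=[4.5938 7.4063] v=[-1.1250 -0.8750]
Step 3: x=[4.1641 7.3360] v=[-1.7188 -0.2813]
Step 4: x=[3.6309 7.3692] v=[-2.1329 0.1328]
Step 5: x=[3.0650 7.4351] v=[-2.2638 0.2637]
Step 6: x=[2.5453 7.4548] v=[-2.0788 0.0787]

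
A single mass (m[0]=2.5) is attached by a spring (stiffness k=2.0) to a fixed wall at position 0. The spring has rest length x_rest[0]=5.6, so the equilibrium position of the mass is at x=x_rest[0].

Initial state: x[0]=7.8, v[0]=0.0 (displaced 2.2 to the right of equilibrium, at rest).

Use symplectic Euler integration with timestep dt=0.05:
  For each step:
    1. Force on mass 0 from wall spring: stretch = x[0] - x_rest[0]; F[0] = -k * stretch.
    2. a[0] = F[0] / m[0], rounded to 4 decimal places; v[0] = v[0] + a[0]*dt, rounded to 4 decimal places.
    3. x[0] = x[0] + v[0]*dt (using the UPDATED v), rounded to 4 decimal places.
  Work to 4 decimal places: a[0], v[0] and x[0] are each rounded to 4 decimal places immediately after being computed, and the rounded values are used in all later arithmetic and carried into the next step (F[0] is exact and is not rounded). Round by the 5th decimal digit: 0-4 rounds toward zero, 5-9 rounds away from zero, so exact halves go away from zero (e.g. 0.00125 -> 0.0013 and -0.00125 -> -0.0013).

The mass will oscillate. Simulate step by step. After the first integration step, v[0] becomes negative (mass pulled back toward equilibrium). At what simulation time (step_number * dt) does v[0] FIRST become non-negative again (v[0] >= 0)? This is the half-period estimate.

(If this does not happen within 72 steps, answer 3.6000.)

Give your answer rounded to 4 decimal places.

Step 0: x=[7.8000] v=[0.0000]
Step 1: x=[7.7956] v=[-0.0880]
Step 2: x=[7.7868] v=[-0.1758]
Step 3: x=[7.7736] v=[-0.2633]
Step 4: x=[7.7561] v=[-0.3502]
Step 5: x=[7.7343] v=[-0.4364]
Step 6: x=[7.7082] v=[-0.5218]
Step 7: x=[7.6779] v=[-0.6061]
Step 8: x=[7.6434] v=[-0.6892]
Step 9: x=[7.6049] v=[-0.7709]
Step 10: x=[7.5623] v=[-0.8511]
Step 11: x=[7.5158] v=[-0.9296]
Step 12: x=[7.4655] v=[-1.0062]
Step 13: x=[7.4115] v=[-1.0808]
Step 14: x=[7.3538] v=[-1.1533]
Step 15: x=[7.2926] v=[-1.2235]
Step 16: x=[7.2280] v=[-1.2912]
Step 17: x=[7.1602] v=[-1.3563]
Step 18: x=[7.0893] v=[-1.4187]
Step 19: x=[7.0154] v=[-1.4783]
Step 20: x=[6.9387] v=[-1.5349]
Step 21: x=[6.8593] v=[-1.5885]
Step 22: x=[6.7774] v=[-1.6389]
Step 23: x=[6.6931] v=[-1.6860]
Step 24: x=[6.6066] v=[-1.7297]
Step 25: x=[6.5181] v=[-1.7700]
Step 26: x=[6.4278] v=[-1.8067]
Step 27: x=[6.3358] v=[-1.8398]
Step 28: x=[6.2423] v=[-1.8692]
Step 29: x=[6.1476] v=[-1.8949]
Step 30: x=[6.0518] v=[-1.9168]
Step 31: x=[5.9551] v=[-1.9349]
Step 32: x=[5.8576] v=[-1.9491]
Step 33: x=[5.7596] v=[-1.9594]
Step 34: x=[5.6613] v=[-1.9658]
Step 35: x=[5.5629] v=[-1.9683]
Step 36: x=[5.4646] v=[-1.9668]
Step 37: x=[5.3665] v=[-1.9614]
Step 38: x=[5.2689] v=[-1.9521]
Step 39: x=[5.1720] v=[-1.9389]
Step 40: x=[5.0759] v=[-1.9218]
Step 41: x=[4.9809] v=[-1.9008]
Step 42: x=[4.8871] v=[-1.8760]
Step 43: x=[4.7947] v=[-1.8475]
Step 44: x=[4.7039] v=[-1.8153]
Step 45: x=[4.6149] v=[-1.7795]
Step 46: x=[4.5279] v=[-1.7401]
Step 47: x=[4.4430] v=[-1.6972]
Step 48: x=[4.3605] v=[-1.6509]
Step 49: x=[4.2804] v=[-1.6013]
Step 50: x=[4.2030] v=[-1.5485]
Step 51: x=[4.1284] v=[-1.4926]
Step 52: x=[4.0567] v=[-1.4337]
Step 53: x=[3.9881] v=[-1.3720]
Step 54: x=[3.9227] v=[-1.3075]
Step 55: x=[3.8607] v=[-1.2404]
Step 56: x=[3.8022] v=[-1.1708]
Step 57: x=[3.7473] v=[-1.0989]
Step 58: x=[3.6961] v=[-1.0248]
Step 59: x=[3.6487] v=[-0.9486]
Step 60: x=[3.6052] v=[-0.8706]
Step 61: x=[3.5657] v=[-0.7908]
Step 62: x=[3.5302] v=[-0.7094]
Step 63: x=[3.4989] v=[-0.6266]
Step 64: x=[3.4718] v=[-0.5426]
Step 65: x=[3.4489] v=[-0.4575]
Step 66: x=[3.4303] v=[-0.3715]
Step 67: x=[3.4161] v=[-0.2847]
Step 68: x=[3.4062] v=[-0.1973]
Step 69: x=[3.4007] v=[-0.1096]
Step 70: x=[3.3996] v=[-0.0216]
Step 71: x=[3.4029] v=[0.0664]
First v>=0 after going negative at step 71, time=3.5500

Answer: 3.5500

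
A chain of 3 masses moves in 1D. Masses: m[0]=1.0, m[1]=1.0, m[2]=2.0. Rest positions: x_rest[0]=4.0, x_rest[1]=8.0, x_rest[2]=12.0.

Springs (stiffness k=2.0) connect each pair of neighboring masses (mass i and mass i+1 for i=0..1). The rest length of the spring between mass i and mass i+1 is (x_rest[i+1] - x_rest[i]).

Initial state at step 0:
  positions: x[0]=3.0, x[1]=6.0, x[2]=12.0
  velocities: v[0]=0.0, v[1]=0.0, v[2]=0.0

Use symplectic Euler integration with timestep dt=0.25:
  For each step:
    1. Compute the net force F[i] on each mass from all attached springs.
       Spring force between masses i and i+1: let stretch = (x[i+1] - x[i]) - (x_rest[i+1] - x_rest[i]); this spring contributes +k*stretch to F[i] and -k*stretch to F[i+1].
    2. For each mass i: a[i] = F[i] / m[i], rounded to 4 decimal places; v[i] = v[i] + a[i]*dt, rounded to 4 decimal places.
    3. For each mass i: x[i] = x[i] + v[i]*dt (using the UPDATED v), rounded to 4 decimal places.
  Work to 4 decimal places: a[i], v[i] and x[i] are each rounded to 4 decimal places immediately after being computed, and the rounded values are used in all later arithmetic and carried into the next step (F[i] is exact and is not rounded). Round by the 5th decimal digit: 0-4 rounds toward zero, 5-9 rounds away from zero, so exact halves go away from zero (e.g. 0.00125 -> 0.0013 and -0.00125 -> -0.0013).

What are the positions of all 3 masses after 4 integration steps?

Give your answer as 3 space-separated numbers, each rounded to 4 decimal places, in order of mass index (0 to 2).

Answer: 2.5318 8.1609 11.1537

Derivation:
Step 0: x=[3.0000 6.0000 12.0000] v=[0.0000 0.0000 0.0000]
Step 1: x=[2.8750 6.3750 11.8750] v=[-0.5000 1.5000 -0.5000]
Step 2: x=[2.6875 7.0000 11.6563] v=[-0.7500 2.5000 -0.8750]
Step 3: x=[2.5391 7.6680 11.3965] v=[-0.5938 2.6719 -1.0391]
Step 4: x=[2.5318 8.1609 11.1537] v=[-0.0294 1.9717 -0.9712]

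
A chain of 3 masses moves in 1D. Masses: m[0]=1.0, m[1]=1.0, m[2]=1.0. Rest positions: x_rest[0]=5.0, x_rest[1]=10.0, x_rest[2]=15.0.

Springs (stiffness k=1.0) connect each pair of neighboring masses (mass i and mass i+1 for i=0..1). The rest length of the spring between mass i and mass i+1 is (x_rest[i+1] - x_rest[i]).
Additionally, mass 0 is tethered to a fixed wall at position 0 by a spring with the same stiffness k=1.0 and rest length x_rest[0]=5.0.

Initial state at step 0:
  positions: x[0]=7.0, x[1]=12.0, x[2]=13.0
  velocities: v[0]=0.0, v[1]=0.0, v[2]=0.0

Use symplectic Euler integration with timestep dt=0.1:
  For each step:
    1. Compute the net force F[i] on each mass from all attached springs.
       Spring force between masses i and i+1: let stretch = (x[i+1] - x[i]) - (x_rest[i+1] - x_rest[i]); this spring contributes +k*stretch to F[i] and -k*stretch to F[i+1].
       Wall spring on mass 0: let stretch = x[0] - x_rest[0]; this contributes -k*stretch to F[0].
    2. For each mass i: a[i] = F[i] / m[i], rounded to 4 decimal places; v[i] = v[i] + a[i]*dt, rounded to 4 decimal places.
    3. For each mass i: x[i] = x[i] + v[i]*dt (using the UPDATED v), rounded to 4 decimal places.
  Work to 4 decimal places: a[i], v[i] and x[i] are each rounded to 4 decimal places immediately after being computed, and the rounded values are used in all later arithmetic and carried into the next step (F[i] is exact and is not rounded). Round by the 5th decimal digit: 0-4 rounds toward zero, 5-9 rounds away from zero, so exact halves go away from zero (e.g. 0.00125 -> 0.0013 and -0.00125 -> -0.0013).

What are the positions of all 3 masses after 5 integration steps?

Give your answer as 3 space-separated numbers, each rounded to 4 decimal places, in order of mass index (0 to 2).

Step 0: x=[7.0000 12.0000 13.0000] v=[0.0000 0.0000 0.0000]
Step 1: x=[6.9800 11.9600 13.0400] v=[-0.2000 -0.4000 0.4000]
Step 2: x=[6.9400 11.8810 13.1192] v=[-0.4000 -0.7900 0.7920]
Step 3: x=[6.8800 11.7650 13.2360] v=[-0.5999 -1.1603 1.1682]
Step 4: x=[6.8001 11.6148 13.3881] v=[-0.7994 -1.5017 1.5211]
Step 5: x=[6.7003 11.4342 13.5725] v=[-0.9979 -1.8058 1.8438]

Answer: 6.7003 11.4342 13.5725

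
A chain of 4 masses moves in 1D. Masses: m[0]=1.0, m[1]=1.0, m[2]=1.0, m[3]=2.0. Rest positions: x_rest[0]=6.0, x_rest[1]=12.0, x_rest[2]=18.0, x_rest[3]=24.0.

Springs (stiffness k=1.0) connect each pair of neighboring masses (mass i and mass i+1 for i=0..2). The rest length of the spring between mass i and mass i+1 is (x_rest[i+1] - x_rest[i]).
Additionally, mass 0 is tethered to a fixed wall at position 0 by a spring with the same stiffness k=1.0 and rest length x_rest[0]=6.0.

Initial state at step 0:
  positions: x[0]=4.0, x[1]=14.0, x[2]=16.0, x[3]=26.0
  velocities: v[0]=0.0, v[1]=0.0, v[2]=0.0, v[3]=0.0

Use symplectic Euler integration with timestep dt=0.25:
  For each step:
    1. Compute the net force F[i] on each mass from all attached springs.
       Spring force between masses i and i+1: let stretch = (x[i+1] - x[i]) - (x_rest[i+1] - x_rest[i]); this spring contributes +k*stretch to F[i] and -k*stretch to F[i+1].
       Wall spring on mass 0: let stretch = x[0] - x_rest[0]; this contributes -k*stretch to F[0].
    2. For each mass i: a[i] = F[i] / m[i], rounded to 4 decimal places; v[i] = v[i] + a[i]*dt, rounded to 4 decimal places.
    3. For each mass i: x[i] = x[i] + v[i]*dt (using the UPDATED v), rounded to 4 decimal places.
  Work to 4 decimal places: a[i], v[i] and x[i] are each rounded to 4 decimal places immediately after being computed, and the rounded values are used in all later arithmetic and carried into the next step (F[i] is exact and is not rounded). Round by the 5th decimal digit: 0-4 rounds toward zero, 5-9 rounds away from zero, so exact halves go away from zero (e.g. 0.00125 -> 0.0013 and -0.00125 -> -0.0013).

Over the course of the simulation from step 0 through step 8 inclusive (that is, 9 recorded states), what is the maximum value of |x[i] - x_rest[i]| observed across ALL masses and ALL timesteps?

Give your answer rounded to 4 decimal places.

Step 0: x=[4.0000 14.0000 16.0000 26.0000] v=[0.0000 0.0000 0.0000 0.0000]
Step 1: x=[4.3750 13.5000 16.5000 25.8750] v=[1.5000 -2.0000 2.0000 -0.5000]
Step 2: x=[5.0469 12.6172 17.3985 25.6445] v=[2.6875 -3.5313 3.5938 -0.9219]
Step 3: x=[5.8765 11.5601 18.5135 25.3438] v=[3.3184 -4.2286 4.4600 -1.2027]
Step 4: x=[6.6941 10.5823 19.6208 25.0172] v=[3.2702 -3.9112 4.4292 -1.3065]
Step 5: x=[7.3363 9.9264 20.5005 24.7094] v=[2.5687 -2.6236 3.5187 -1.2311]
Step 6: x=[7.6819 9.7695 20.9824 24.4576] v=[1.3822 -0.6276 1.9274 -1.0072]
Step 7: x=[7.6778 10.1829 20.9807 24.2847] v=[-0.0164 1.6537 -0.0070 -0.6916]
Step 8: x=[7.3504 11.1146 20.5106 24.1961] v=[-1.3096 3.7269 -1.8805 -0.3546]
Max displacement = 2.9824

Answer: 2.9824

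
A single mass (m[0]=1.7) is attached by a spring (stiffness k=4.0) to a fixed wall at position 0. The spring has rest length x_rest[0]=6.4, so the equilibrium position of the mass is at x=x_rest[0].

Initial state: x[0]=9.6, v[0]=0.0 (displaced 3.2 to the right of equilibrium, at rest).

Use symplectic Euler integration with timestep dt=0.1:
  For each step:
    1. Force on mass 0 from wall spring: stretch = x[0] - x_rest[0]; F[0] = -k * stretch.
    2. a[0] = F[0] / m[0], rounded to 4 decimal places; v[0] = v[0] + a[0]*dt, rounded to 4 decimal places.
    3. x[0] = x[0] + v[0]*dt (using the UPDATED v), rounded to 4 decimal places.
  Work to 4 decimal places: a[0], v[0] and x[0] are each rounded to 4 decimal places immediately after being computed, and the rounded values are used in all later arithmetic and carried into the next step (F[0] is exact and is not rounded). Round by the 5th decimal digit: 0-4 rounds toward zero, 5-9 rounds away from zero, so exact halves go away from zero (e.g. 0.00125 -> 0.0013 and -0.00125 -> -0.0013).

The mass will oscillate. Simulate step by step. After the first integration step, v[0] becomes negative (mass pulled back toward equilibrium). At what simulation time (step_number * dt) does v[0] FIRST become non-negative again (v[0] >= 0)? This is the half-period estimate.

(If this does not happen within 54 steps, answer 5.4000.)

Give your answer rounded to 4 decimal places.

Step 0: x=[9.6000] v=[0.0000]
Step 1: x=[9.5247] v=[-0.7529]
Step 2: x=[9.3759] v=[-1.4881]
Step 3: x=[9.1571] v=[-2.1883]
Step 4: x=[8.8734] v=[-2.8370]
Step 5: x=[8.5315] v=[-3.4190]
Step 6: x=[8.1395] v=[-3.9205]
Step 7: x=[7.7065] v=[-4.3298]
Step 8: x=[7.2428] v=[-4.6372]
Step 9: x=[6.7593] v=[-4.8355]
Step 10: x=[6.2673] v=[-4.9200]
Step 11: x=[5.7784] v=[-4.8888]
Step 12: x=[5.3042] v=[-4.7425]
Step 13: x=[4.8557] v=[-4.4847]
Step 14: x=[4.4436] v=[-4.1213]
Step 15: x=[4.0775] v=[-3.6610]
Step 16: x=[3.7661] v=[-3.1145]
Step 17: x=[3.5166] v=[-2.4948]
Step 18: x=[3.3350] v=[-1.8164]
Step 19: x=[3.2255] v=[-1.0952]
Step 20: x=[3.1907] v=[-0.3483]
Step 21: x=[3.2314] v=[0.4068]
First v>=0 after going negative at step 21, time=2.1000

Answer: 2.1000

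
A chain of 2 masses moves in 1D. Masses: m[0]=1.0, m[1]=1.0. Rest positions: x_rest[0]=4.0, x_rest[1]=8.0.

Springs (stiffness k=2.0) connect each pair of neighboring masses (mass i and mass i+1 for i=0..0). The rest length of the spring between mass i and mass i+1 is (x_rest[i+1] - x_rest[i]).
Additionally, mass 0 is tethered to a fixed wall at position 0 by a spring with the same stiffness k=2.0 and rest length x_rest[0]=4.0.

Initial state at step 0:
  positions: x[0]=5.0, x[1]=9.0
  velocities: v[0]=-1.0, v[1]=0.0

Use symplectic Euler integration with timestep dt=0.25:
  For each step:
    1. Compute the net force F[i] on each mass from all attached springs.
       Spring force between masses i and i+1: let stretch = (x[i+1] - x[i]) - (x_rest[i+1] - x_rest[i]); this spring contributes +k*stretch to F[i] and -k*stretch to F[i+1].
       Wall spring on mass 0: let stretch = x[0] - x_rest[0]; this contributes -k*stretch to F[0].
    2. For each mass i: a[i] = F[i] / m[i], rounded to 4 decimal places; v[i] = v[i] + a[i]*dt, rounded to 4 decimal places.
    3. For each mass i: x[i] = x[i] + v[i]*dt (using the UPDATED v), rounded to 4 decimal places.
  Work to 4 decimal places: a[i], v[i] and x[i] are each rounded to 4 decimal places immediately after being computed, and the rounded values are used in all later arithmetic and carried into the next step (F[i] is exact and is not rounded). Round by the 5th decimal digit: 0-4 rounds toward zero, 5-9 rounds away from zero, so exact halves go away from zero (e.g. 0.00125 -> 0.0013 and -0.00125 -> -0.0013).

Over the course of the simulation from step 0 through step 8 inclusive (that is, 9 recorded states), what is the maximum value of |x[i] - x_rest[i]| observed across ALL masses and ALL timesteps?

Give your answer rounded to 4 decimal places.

Step 0: x=[5.0000 9.0000] v=[-1.0000 0.0000]
Step 1: x=[4.6250 9.0000] v=[-1.5000 0.0000]
Step 2: x=[4.2188 8.9531] v=[-1.6250 -0.1875]
Step 3: x=[3.8770 8.8144] v=[-1.3673 -0.5547]
Step 4: x=[3.6677 8.5586] v=[-0.8371 -1.0234]
Step 5: x=[3.6113 8.1914] v=[-0.2255 -1.4689]
Step 6: x=[3.6760 7.7517] v=[0.2589 -1.7590]
Step 7: x=[3.7907 7.3025] v=[0.4588 -1.7969]
Step 8: x=[3.8706 6.9143] v=[0.3194 -1.5528]
Max displacement = 1.0857

Answer: 1.0857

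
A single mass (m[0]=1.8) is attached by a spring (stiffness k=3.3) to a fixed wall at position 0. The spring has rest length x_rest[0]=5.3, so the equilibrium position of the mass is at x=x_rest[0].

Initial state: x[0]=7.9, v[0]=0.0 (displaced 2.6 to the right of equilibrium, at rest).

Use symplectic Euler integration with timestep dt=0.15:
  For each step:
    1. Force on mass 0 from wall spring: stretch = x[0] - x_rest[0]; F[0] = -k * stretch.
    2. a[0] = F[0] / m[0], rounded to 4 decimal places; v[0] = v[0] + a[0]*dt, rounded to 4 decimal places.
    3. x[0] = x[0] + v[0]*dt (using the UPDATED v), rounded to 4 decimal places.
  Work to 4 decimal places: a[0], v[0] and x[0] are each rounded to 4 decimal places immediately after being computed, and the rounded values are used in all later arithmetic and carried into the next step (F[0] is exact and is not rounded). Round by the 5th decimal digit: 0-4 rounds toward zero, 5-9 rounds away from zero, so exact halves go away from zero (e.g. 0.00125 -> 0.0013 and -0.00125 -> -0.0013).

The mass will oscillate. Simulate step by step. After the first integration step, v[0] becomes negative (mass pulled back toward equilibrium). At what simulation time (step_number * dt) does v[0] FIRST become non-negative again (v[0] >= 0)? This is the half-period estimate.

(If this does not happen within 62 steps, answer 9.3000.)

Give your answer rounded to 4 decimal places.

Answer: 2.4000

Derivation:
Step 0: x=[7.9000] v=[0.0000]
Step 1: x=[7.7928] v=[-0.7150]
Step 2: x=[7.5827] v=[-1.4005]
Step 3: x=[7.2785] v=[-2.0283]
Step 4: x=[6.8926] v=[-2.5724]
Step 5: x=[6.4410] v=[-3.0104]
Step 6: x=[5.9424] v=[-3.3242]
Step 7: x=[5.4173] v=[-3.5009]
Step 8: x=[4.8873] v=[-3.5332]
Step 9: x=[4.3743] v=[-3.4197]
Step 10: x=[3.8995] v=[-3.1651]
Step 11: x=[3.4825] v=[-2.7800]
Step 12: x=[3.1405] v=[-2.2802]
Step 13: x=[2.8876] v=[-1.6863]
Step 14: x=[2.7342] v=[-1.0229]
Step 15: x=[2.6866] v=[-0.3173]
Step 16: x=[2.7468] v=[0.4014]
First v>=0 after going negative at step 16, time=2.4000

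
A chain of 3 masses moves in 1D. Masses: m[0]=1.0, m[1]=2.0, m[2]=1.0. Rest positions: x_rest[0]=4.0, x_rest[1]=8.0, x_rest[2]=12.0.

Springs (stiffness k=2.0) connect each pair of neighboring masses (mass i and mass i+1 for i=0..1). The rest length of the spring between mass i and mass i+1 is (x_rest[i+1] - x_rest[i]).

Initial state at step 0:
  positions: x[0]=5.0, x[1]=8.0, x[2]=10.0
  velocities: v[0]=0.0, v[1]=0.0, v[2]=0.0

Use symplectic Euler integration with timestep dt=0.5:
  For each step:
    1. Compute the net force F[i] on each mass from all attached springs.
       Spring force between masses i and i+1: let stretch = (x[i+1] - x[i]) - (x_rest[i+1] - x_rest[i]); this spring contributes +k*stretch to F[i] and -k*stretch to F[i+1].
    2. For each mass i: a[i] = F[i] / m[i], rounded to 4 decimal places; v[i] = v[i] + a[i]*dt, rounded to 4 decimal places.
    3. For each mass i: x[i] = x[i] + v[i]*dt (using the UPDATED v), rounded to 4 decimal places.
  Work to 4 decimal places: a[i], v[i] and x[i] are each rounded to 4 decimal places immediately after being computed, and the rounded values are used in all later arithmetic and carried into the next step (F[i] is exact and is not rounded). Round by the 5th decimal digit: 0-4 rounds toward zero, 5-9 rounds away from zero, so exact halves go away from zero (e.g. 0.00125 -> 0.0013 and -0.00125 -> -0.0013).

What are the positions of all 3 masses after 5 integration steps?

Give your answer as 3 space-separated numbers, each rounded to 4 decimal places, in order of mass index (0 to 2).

Step 0: x=[5.0000 8.0000 10.0000] v=[0.0000 0.0000 0.0000]
Step 1: x=[4.5000 7.7500 11.0000] v=[-1.0000 -0.5000 2.0000]
Step 2: x=[3.6250 7.5000 12.3750] v=[-1.7500 -0.5000 2.7500]
Step 3: x=[2.6875 7.5000 13.3125] v=[-1.8750 0.0000 1.8750]
Step 4: x=[2.1563 7.7500 13.3438] v=[-1.0625 0.5000 0.0625]
Step 5: x=[2.4219 8.0001 12.5782] v=[0.5312 0.5001 -1.5313]

Answer: 2.4219 8.0001 12.5782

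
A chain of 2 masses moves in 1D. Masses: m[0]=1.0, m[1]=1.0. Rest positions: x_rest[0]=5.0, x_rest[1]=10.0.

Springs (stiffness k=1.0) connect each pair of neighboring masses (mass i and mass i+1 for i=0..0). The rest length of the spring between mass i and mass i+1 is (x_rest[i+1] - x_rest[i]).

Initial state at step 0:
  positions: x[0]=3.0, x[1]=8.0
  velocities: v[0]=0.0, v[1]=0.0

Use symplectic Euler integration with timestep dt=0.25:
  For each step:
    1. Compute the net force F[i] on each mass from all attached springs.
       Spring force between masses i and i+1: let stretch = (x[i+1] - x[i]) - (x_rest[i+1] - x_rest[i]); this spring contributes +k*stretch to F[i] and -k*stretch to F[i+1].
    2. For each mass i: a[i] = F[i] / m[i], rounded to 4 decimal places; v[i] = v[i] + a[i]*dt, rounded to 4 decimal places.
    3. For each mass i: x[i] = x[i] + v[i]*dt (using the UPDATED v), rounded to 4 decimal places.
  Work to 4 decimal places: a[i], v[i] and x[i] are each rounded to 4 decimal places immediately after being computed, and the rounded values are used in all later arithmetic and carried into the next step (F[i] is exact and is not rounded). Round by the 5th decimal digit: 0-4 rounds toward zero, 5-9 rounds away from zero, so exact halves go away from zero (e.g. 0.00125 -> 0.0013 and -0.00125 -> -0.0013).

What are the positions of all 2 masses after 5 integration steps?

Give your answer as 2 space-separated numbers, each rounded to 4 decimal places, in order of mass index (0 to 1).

Step 0: x=[3.0000 8.0000] v=[0.0000 0.0000]
Step 1: x=[3.0000 8.0000] v=[0.0000 0.0000]
Step 2: x=[3.0000 8.0000] v=[0.0000 0.0000]
Step 3: x=[3.0000 8.0000] v=[0.0000 0.0000]
Step 4: x=[3.0000 8.0000] v=[0.0000 0.0000]
Step 5: x=[3.0000 8.0000] v=[0.0000 0.0000]

Answer: 3.0000 8.0000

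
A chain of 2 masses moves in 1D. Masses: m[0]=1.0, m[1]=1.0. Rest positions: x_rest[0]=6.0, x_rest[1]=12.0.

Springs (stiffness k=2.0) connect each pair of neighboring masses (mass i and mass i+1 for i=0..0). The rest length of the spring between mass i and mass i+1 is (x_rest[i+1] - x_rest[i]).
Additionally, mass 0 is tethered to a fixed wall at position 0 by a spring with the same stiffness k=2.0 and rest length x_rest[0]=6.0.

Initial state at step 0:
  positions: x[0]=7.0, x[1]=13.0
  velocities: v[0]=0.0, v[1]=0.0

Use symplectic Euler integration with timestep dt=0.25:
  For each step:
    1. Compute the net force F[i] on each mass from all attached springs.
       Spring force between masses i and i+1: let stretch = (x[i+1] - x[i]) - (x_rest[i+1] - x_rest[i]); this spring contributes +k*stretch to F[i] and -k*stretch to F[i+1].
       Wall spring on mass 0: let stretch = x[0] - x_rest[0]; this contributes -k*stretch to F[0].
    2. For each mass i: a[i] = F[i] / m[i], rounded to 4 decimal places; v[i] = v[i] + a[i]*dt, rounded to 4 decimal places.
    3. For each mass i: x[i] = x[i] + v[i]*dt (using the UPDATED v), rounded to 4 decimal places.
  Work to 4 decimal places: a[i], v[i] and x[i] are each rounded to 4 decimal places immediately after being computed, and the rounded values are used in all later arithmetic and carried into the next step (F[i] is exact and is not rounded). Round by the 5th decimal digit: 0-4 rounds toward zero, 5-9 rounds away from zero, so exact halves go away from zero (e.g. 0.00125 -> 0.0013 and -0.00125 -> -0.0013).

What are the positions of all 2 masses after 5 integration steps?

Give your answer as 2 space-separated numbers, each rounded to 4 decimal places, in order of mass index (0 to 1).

Step 0: x=[7.0000 13.0000] v=[0.0000 0.0000]
Step 1: x=[6.8750 13.0000] v=[-0.5000 0.0000]
Step 2: x=[6.6563 12.9844] v=[-0.8750 -0.0625]
Step 3: x=[6.3965 12.9278] v=[-1.0391 -0.2266]
Step 4: x=[6.1536 12.8047] v=[-0.9717 -0.4923]
Step 5: x=[5.9729 12.6002] v=[-0.7230 -0.8179]

Answer: 5.9729 12.6002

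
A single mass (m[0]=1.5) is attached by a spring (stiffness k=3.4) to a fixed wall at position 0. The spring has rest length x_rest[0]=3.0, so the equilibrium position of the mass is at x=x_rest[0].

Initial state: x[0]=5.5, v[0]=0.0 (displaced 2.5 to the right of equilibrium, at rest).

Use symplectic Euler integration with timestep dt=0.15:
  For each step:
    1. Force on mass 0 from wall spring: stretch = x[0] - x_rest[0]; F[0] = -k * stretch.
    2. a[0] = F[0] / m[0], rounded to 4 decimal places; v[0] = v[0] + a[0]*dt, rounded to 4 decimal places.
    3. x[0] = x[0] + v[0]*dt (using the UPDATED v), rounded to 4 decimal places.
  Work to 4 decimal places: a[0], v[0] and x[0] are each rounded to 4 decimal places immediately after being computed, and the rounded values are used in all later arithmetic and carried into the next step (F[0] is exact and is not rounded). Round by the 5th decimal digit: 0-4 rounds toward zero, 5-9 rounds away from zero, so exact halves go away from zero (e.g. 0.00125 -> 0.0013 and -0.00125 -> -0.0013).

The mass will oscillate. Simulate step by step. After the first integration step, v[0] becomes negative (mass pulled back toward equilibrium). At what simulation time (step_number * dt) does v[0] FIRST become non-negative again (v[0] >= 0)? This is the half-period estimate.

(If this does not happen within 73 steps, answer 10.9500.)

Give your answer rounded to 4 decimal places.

Step 0: x=[5.5000] v=[0.0000]
Step 1: x=[5.3725] v=[-0.8500]
Step 2: x=[5.1240] v=[-1.6567]
Step 3: x=[4.7672] v=[-2.3789]
Step 4: x=[4.3202] v=[-2.9798]
Step 5: x=[3.8059] v=[-3.4287]
Step 6: x=[3.2505] v=[-3.7027]
Step 7: x=[2.6823] v=[-3.7879]
Step 8: x=[2.1303] v=[-3.6799]
Step 9: x=[1.6227] v=[-3.3842]
Step 10: x=[1.1853] v=[-2.9159]
Step 11: x=[0.8405] v=[-2.2989]
Step 12: x=[0.6058] v=[-1.5647]
Step 13: x=[0.4932] v=[-0.7507]
Step 14: x=[0.5084] v=[0.1016]
First v>=0 after going negative at step 14, time=2.1000

Answer: 2.1000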